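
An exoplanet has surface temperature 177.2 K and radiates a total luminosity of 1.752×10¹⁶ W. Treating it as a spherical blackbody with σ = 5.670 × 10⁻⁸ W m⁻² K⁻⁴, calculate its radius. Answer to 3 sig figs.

R ≈ 4.99×10⁶ m

L = 4πR²σT⁴ ⇒ R = √(L/(4πσT⁴)).
σT⁴ = 55.9034 W/m², so R = √(1.752×10¹⁶/(4π×55.9034)) = 4.99×10⁶ m.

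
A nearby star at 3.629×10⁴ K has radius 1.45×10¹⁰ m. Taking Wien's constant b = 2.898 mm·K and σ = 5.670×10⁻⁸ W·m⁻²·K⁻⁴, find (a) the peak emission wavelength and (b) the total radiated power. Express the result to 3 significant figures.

(a) λ_max = b/T = 2.898×10⁻³/3.629×10⁴ = 7.986×10⁻⁸ m = 79.9 nm.
Surface area A = 4πR² = 4π(1.45×10¹⁰ m)² = 2.64208×10²¹ m².
(b) P = σAT⁴ = 5.670×10⁻⁸×2.64208×10²¹×(3.629×10⁴)⁴ = 2.60×10³² W.

λ_max ≈ 79.9 nm; P ≈ 2.60×10³² W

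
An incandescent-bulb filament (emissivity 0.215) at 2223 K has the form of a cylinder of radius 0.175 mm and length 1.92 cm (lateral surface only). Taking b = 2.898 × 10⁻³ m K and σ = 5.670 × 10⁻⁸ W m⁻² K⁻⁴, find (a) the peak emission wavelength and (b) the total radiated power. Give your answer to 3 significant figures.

λ_max ≈ 1.30×10³ nm; P ≈ 6.28 W

(a) λ_max = b/T = 2.898×10⁻³/2223 = 1.304×10⁻⁶ m = 1.30×10³ nm.
Lateral area A = 2πrL = 2π×1.75×10⁻⁴×0.0192 = 2.11115×10⁻⁵ m².
(b) P = εσAT⁴ = 0.215×5.670×10⁻⁸×2.11115×10⁻⁵×(2223)⁴ = 6.28 W.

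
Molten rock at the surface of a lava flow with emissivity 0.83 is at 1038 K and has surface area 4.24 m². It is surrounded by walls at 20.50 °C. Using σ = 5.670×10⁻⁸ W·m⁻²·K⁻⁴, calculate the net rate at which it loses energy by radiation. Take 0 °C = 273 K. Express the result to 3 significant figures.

Surroundings: T = 20.50 °C + 273 = 293.50 K.
Area A = 4.24 m².
Net radiated power P_net = εσA(T⁴ − T₀⁴) = 0.83×5.670×10⁻⁸×4.24×(1038⁴ − 293.50⁴).
T⁴ − T₀⁴ = 1.16089×10¹² − 7.42049×10⁹ = 1.15347×10¹² K⁴, so P_net = 2.30×10⁵ W.

Net loss ≈ 2.30×10⁵ W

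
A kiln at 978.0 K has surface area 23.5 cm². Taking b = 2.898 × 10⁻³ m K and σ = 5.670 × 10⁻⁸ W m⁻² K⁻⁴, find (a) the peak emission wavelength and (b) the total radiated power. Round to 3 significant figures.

λ_max ≈ 2.96 μm; P ≈ 122 W

(a) λ_max = b/T = 2.898×10⁻³/978.0 = 2.963×10⁻⁶ m = 2.96 μm.
Area A = 23.5 cm² = 2.35×10⁻³ m².
(b) P = σAT⁴ = 5.670×10⁻⁸×2.35×10⁻³×(978.0)⁴ = 122 W.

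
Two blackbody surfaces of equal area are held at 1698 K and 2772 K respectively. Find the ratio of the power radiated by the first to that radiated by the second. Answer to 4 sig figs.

With equal areas, P₁/P₂ = (T₁/T₂)⁴ = (1698/2772)⁴ = 0.1408.

P₁/P₂ ≈ 0.1408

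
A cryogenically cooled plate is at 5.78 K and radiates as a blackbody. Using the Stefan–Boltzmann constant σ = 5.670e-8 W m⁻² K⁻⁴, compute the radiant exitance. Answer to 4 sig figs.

Stefan–Boltzmann: I = σT⁴ = 5.670×10⁻⁸ × (5.78)⁴ = 6.328×10⁻⁵ W/m².

I ≈ 6.328×10⁻⁵ W/m²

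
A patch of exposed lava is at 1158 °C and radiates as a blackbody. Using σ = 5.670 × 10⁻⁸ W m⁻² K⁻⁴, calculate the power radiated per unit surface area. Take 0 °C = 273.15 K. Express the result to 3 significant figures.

I ≈ 2.38×10⁵ W/m²

T = 1158 °C + 273.15 = 1431.15 K.
Stefan–Boltzmann: I = σT⁴ = 5.670×10⁻⁸ × (1431.15)⁴ = 2.38×10⁵ W/m².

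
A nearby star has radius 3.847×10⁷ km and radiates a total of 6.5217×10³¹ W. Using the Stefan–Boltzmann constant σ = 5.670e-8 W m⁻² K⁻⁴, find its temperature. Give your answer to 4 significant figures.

Surface area A = 4πR² = 4π(3.847×10¹⁰ m)² = 1.85975×10²² m².
P = σAT⁴ ⇒ T = (P/(σA))^(1/4) = (6.5217×10³¹/(5.670×10⁻⁸×1.85975×10²²))^(1/4) = 1.577×10⁴ K.

T ≈ 1.577×10⁴ K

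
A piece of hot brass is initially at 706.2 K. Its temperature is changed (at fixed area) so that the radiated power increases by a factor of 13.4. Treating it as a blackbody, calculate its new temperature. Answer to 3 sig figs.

P ∝ T⁴, so T₂/T₁ = (P₂/P₁)^(1/4) = (13.4)^(1/4) = 1.91327.
T₂ = 706.2 × 1.91327 = 1.35×10³ K.

T₂ ≈ 1.35×10³ K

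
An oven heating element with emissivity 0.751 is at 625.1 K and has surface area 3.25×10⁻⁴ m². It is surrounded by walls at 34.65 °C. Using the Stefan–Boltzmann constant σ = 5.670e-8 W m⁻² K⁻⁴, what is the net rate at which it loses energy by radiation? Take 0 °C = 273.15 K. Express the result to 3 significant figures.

Surroundings: T = 34.65 °C + 273.15 = 307.80 K.
Area A = 3.25×10⁻⁴ m².
Net radiated power P_net = εσA(T⁴ − T₀⁴) = 0.751×5.670×10⁻⁸×3.25×10⁻⁴×(625.1⁴ − 307.80⁴).
T⁴ − T₀⁴ = 1.52686×10¹¹ − 8.97583×10⁹ = 1.43710×10¹¹ K⁴, so P_net = 1.99 W.

Net loss ≈ 1.99 W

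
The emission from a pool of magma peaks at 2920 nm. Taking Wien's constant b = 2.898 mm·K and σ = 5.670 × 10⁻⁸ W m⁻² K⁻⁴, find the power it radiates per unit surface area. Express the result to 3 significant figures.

Wien's law: T = b/λ_max = 2.898×10⁻³/2.920×10⁻⁶ = 992.466 K.
Then I = σT⁴ = 5.670×10⁻⁸×(992.466)⁴ = 5.50×10⁴ W/m².

I ≈ 5.50×10⁴ W/m²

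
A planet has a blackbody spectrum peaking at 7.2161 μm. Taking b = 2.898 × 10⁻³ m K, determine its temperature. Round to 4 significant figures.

T ≈ 401.6 K

Wien's law gives T = b/λ_max = (2.898×10⁻³ m·K)/(7.2161×10⁻⁶ m) = 401.6 K.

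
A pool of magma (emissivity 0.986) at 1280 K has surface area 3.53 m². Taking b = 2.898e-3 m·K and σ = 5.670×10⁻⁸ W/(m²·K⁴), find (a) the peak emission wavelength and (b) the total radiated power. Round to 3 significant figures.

(a) λ_max = b/T = 2.898×10⁻³/1280 = 2.264×10⁻⁶ m = 2.26 μm.
Area A = 3.53 m².
(b) P = εσAT⁴ = 0.986×5.670×10⁻⁸×3.53×(1280)⁴ = 5.30×10⁵ W.

λ_max ≈ 2.26 μm; P ≈ 5.30×10⁵ W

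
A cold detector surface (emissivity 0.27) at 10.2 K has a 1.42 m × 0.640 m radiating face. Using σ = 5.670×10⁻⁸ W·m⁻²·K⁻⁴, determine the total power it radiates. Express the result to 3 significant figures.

Area A = 1.42 × 0.640 = 0.9088 m².
P = εσAT⁴ = 0.27 × 5.670×10⁻⁸ × 0.9088 × (10.2)⁴ = 1.51×10⁻⁴ W.

P ≈ 1.51×10⁻⁴ W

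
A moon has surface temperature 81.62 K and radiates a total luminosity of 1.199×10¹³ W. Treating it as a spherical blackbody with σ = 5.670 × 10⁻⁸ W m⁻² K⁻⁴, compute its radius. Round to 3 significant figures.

L = 4πR²σT⁴ ⇒ R = √(L/(4πσT⁴)).
σT⁴ = 2.51634 W/m², so R = √(1.199×10¹³/(4π×2.51634)) = 6.16×10⁵ m.

R ≈ 6.16×10⁵ m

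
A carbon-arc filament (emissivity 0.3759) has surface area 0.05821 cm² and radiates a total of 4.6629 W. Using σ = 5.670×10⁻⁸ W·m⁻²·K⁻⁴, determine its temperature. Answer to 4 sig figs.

T ≈ 2476 K

Area A = 0.05821 cm² = 5.821×10⁻⁶ m².
P = εσAT⁴ ⇒ T = (P/(εσA))^(1/4) = (4.6629/(0.3759×5.670×10⁻⁸×5.821×10⁻⁶))^(1/4) = 2476 K.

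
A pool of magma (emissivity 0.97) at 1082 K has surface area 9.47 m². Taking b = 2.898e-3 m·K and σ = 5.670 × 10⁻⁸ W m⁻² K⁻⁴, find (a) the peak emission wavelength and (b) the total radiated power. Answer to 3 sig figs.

λ_max ≈ 2.68×10³ nm; P ≈ 7.14×10⁵ W

(a) λ_max = b/T = 2.898×10⁻³/1082 = 2.678×10⁻⁶ m = 2.68×10³ nm.
Area A = 9.47 m².
(b) P = εσAT⁴ = 0.97×5.670×10⁻⁸×9.47×(1082)⁴ = 7.14×10⁵ W.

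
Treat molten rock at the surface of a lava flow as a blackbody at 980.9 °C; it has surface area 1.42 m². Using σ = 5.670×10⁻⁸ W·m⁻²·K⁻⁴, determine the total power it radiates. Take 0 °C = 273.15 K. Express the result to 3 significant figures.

T = 980.9 °C + 273.15 = 1254.05 K.
Area A = 1.42 m².
P = σAT⁴ = 5.670×10⁻⁸ × 1.42 × (1254.05)⁴ = 1.99×10⁵ W.

P ≈ 1.99×10⁵ W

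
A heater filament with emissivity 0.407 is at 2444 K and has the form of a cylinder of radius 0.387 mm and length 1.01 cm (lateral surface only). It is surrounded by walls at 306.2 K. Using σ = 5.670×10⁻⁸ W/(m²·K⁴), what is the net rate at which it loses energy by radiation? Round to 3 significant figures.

Lateral area A = 2πrL = 2π×3.87×10⁻⁴×0.0101 = 2.45591×10⁻⁵ m².
Net radiated power P_net = εσA(T⁴ − T₀⁴) = 0.407×5.670×10⁻⁸×2.45591×10⁻⁵×(2444⁴ − 306.2⁴).
T⁴ − T₀⁴ = 3.56784×10¹³ − 8.79065×10⁹ = 3.56696×10¹³ K⁴, so P_net = 20.2 W.

Net loss ≈ 20.2 W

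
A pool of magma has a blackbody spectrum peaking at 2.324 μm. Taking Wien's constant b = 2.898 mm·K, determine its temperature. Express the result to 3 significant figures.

T ≈ 1.25×10³ K

Wien's law gives T = b/λ_max = (2.898×10⁻³ m·K)/(2.324×10⁻⁶ m) = 1.25×10³ K.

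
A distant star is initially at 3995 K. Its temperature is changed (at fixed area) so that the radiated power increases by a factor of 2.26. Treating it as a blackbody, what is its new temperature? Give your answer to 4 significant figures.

P ∝ T⁴, so T₂/T₁ = (P₂/P₁)^(1/4) = (2.26)^(1/4) = 1.22610.
T₂ = 3995 × 1.22610 = 4898 K.

T₂ ≈ 4898 K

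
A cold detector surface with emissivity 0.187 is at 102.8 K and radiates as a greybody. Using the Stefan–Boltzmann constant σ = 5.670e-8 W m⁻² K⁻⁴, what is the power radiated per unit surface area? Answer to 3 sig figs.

I ≈ 1.18 W/m²

Stefan–Boltzmann: I = εσT⁴ = 0.187 × 5.670×10⁻⁸ × (102.8)⁴ = 1.18 W/m².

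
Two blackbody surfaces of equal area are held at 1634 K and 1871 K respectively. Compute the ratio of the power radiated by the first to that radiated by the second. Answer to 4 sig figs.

P₁/P₂ ≈ 0.5817

With equal areas, P₁/P₂ = (T₁/T₂)⁴ = (1634/1871)⁴ = 0.5817.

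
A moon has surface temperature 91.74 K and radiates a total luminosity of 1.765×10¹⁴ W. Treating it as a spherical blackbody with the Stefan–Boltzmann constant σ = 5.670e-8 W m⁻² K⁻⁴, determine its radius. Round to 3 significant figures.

L = 4πR²σT⁴ ⇒ R = √(L/(4πσT⁴)).
σT⁴ = 4.01622 W/m², so R = √(1.765×10¹⁴/(4π×4.01622)) = 1.87×10⁶ m.

R ≈ 1.87×10⁶ m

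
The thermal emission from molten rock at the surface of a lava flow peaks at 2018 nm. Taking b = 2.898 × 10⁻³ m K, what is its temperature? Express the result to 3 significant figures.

Wien's law gives T = b/λ_max = (2.898×10⁻³ m·K)/(2.018×10⁻⁶ m) = 1.44×10³ K.

T ≈ 1.44×10³ K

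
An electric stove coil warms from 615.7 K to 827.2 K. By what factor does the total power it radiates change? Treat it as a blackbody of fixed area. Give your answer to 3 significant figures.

P₂/P₁ ≈ 3.26

P ∝ T⁴, so P₂/P₁ = (T₂/T₁)⁴ = (827.2/615.7)⁴ = (1.34351)⁴ = 3.26.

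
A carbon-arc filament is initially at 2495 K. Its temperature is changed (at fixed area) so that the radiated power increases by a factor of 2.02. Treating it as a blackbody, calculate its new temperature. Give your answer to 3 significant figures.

T₂ ≈ 2.97×10³ K

P ∝ T⁴, so T₂/T₁ = (P₂/P₁)^(1/4) = (2.02)^(1/4) = 1.19217.
T₂ = 2495 × 1.19217 = 2.97×10³ K.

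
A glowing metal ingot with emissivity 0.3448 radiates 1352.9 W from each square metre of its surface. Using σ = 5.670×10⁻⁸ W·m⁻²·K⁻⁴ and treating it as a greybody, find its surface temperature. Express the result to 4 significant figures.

T ≈ 512.9 K

I = εσT⁴, so T = (I/εσ)^(1/4) = (1352.9/(0.3448×5.670×10⁻⁸))^(1/4) = 512.9 K.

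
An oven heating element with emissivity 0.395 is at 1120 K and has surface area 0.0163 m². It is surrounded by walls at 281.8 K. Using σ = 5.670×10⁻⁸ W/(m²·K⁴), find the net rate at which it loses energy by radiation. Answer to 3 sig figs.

Net loss ≈ 572 W

Area A = 0.0163 m².
Net radiated power P_net = εσA(T⁴ − T₀⁴) = 0.395×5.670×10⁻⁸×0.0163×(1120⁴ − 281.8⁴).
T⁴ − T₀⁴ = 1.57352×10¹² − 6.30615×10⁹ = 1.56721×10¹² K⁴, so P_net = 572 W.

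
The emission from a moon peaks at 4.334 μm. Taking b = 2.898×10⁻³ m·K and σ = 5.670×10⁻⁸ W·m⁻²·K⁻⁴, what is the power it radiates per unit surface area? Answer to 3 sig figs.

I ≈ 1.13×10⁴ W/m²

Wien's law: T = b/λ_max = 2.898×10⁻³/4.334×10⁻⁶ = 668.666 K.
Then I = σT⁴ = 5.670×10⁻⁸×(668.666)⁴ = 1.13×10⁴ W/m².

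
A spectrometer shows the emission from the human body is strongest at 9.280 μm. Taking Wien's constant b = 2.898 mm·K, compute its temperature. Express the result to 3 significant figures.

T ≈ 312 K

Wien's law gives T = b/λ_max = (2.898×10⁻³ m·K)/(9.280×10⁻⁶ m) = 312 K.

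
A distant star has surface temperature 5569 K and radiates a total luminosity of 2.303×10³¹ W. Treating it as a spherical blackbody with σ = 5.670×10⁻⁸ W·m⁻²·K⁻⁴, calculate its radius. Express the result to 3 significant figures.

L = 4πR²σT⁴ ⇒ R = √(L/(4πσT⁴)).
σT⁴ = 5.45371×10⁷ W/m², so R = √(2.303×10³¹/(4π×5.45371×10⁷)) = 1.83×10¹¹ m.

R ≈ 1.83×10¹¹ m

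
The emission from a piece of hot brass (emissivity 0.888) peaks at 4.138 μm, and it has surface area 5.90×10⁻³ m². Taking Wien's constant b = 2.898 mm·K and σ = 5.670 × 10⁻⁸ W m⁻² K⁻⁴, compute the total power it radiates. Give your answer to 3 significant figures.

P ≈ 71.5 W

Wien's law: T = b/λ_max = 2.898×10⁻³/4.138×10⁻⁶ = 700.338 K.
Area A = 5.90×10⁻³ m².
Then P = εσAT⁴ = 0.888×5.670×10⁻⁸×5.90×10⁻³×(700.338)⁴ = 71.5 W.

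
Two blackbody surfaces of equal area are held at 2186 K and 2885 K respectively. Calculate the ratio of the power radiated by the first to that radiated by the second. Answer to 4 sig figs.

With equal areas, P₁/P₂ = (T₁/T₂)⁴ = (2186/2885)⁴ = 0.3296.

P₁/P₂ ≈ 0.3296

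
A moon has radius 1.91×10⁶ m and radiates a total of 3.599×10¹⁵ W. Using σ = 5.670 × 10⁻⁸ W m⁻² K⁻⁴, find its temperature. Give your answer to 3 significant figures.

T ≈ 193 K

Surface area A = 4πR² = 4π(1.91×10⁶ m)² = 4.58434×10¹³ m².
P = σAT⁴ ⇒ T = (P/(σA))^(1/4) = (3.599×10¹⁵/(5.670×10⁻⁸×4.58434×10¹³))^(1/4) = 193 K.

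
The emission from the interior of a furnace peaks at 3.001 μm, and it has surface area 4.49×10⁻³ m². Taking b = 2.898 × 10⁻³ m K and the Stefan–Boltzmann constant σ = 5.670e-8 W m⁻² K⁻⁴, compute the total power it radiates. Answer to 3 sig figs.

P ≈ 221 W

Wien's law: T = b/λ_max = 2.898×10⁻³/3.001×10⁻⁶ = 965.678 K.
Area A = 4.49×10⁻³ m².
Then P = σAT⁴ = 5.670×10⁻⁸×4.49×10⁻³×(965.678)⁴ = 221 W.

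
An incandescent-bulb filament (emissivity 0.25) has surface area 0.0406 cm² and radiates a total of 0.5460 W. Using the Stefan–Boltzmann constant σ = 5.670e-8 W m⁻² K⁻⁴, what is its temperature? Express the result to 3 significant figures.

T ≈ 1.76×10³ K

Area A = 0.0406 cm² = 4.06×10⁻⁶ m².
P = εσAT⁴ ⇒ T = (P/(εσA))^(1/4) = (0.5460/(0.25×5.670×10⁻⁸×4.06×10⁻⁶))^(1/4) = 1.76×10³ K.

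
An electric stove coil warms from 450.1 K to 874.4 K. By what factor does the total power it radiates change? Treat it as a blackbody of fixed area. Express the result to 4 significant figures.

P₂/P₁ ≈ 14.24

P ∝ T⁴, so P₂/P₁ = (T₂/T₁)⁴ = (874.4/450.1)⁴ = (1.94268)⁴ = 14.24.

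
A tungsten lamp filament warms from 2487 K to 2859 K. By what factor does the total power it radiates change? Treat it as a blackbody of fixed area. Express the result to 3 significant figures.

P ∝ T⁴, so P₂/P₁ = (T₂/T₁)⁴ = (2859/2487)⁴ = (1.14958)⁴ = 1.75.

P₂/P₁ ≈ 1.75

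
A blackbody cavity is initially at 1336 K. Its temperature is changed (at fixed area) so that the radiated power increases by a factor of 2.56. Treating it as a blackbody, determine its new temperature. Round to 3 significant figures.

P ∝ T⁴, so T₂/T₁ = (P₂/P₁)^(1/4) = (2.56)^(1/4) = 1.26491.
T₂ = 1336 × 1.26491 = 1.69×10³ K.

T₂ ≈ 1.69×10³ K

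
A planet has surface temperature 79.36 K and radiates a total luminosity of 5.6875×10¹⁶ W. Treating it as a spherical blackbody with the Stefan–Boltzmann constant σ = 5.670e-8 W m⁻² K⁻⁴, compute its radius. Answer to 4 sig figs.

L = 4πR²σT⁴ ⇒ R = √(L/(4πσT⁴)).
σT⁴ = 2.24900 W/m², so R = √(5.6875×10¹⁶/(4π×2.24900)) = 4.486×10⁷ m.

R ≈ 4.486×10⁷ m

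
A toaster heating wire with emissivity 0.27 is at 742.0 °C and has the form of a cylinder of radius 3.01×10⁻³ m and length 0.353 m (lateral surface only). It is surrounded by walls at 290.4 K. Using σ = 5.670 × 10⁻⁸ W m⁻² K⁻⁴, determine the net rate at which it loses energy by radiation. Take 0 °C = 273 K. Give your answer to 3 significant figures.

T = 742.0 °C + 273 = 1015.0 K.
Lateral area A = 2πrL = 2π×3.01×10⁻³×0.353 = 6.67607×10⁻³ m².
Net radiated power P_net = εσA(T⁴ − T₀⁴) = 0.27×5.670×10⁻⁸×6.67607×10⁻³×(1015.0⁴ − 290.4⁴).
T⁴ − T₀⁴ = 1.06136×10¹² − 7.11191×10⁹ = 1.05425×10¹² K⁴, so P_net = 108 W.

Net loss ≈ 108 W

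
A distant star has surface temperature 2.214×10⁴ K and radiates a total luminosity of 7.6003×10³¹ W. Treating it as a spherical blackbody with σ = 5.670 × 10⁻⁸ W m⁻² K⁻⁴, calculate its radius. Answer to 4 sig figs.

R ≈ 2.107×10¹⁰ m

L = 4πR²σT⁴ ⇒ R = √(L/(4πσT⁴)).
σT⁴ = 1.36237×10¹⁰ W/m², so R = √(7.6003×10³¹/(4π×1.36237×10¹⁰)) = 2.107×10¹⁰ m.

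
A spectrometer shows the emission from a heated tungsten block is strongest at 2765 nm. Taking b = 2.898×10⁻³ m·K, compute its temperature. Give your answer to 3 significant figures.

T ≈ 1.05×10³ K

Wien's law gives T = b/λ_max = (2.898×10⁻³ m·K)/(2.765×10⁻⁶ m) = 1.05×10³ K.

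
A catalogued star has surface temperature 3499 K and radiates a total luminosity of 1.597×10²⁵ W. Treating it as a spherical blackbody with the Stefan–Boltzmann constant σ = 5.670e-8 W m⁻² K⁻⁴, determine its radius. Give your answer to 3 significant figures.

R ≈ 3.87×10⁸ m

L = 4πR²σT⁴ ⇒ R = √(L/(4πσT⁴)).
σT⁴ = 8.49882×10⁶ W/m², so R = √(1.597×10²⁵/(4π×8.49882×10⁶)) = 3.87×10⁸ m.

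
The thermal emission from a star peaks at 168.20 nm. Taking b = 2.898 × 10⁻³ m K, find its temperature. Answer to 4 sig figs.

T ≈ 1.723×10⁴ K

Wien's law gives T = b/λ_max = (2.898×10⁻³ m·K)/(1.6820×10⁻⁷ m) = 1.723×10⁴ K.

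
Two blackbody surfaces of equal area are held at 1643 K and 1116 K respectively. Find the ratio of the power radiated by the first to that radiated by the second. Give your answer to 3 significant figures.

P₁/P₂ ≈ 4.70

With equal areas, P₁/P₂ = (T₁/T₂)⁴ = (1643/1116)⁴ = 4.70.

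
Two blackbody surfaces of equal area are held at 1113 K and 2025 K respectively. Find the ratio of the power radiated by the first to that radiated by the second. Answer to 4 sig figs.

P₁/P₂ ≈ 0.09126

With equal areas, P₁/P₂ = (T₁/T₂)⁴ = (1113/2025)⁴ = 0.09126.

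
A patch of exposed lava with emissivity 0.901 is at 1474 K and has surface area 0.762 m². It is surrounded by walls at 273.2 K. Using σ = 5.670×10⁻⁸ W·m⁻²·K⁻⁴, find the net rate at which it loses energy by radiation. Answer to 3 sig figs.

Area A = 0.762 m².
Net radiated power P_net = εσA(T⁴ − T₀⁴) = 0.901×5.670×10⁻⁸×0.762×(1474⁴ − 273.2⁴).
T⁴ − T₀⁴ = 4.72052×10¹² − 5.57087×10⁹ = 4.71495×10¹² K⁴, so P_net = 1.84×10⁵ W.

Net loss ≈ 1.84×10⁵ W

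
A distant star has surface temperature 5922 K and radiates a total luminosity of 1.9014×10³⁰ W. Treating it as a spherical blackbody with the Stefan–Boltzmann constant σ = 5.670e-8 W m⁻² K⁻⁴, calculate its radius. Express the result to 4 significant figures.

L = 4πR²σT⁴ ⇒ R = √(L/(4πσT⁴)).
σT⁴ = 6.97359×10⁷ W/m², so R = √(1.9014×10³⁰/(4π×6.97359×10⁷)) = 4.658×10¹⁰ m.

R ≈ 4.658×10¹⁰ m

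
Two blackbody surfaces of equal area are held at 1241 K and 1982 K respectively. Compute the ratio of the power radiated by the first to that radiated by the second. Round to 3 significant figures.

P₁/P₂ ≈ 0.154

With equal areas, P₁/P₂ = (T₁/T₂)⁴ = (1241/1982)⁴ = 0.154.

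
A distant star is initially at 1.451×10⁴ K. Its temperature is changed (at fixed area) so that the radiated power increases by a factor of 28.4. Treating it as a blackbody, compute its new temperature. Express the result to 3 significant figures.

T₂ ≈ 3.35×10⁴ K

P ∝ T⁴, so T₂/T₁ = (P₂/P₁)^(1/4) = (28.4)^(1/4) = 2.30850.
T₂ = 1.451×10⁴ × 2.30850 = 3.35×10⁴ K.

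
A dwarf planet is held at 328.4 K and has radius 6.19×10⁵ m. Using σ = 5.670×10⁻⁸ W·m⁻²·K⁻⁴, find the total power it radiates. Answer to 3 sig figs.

Surface area A = 4πR² = 4π(6.19×10⁵ m)² = 4.81494×10¹² m².
P = σAT⁴ = 5.670×10⁻⁸ × 4.81494×10¹² × (328.4)⁴ = 3.18×10¹⁵ W.

P ≈ 3.18×10¹⁵ W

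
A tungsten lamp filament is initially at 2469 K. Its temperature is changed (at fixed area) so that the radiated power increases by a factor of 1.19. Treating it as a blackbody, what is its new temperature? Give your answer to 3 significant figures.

T₂ ≈ 2.58×10³ K

P ∝ T⁴, so T₂/T₁ = (P₂/P₁)^(1/4) = (1.19)^(1/4) = 1.04445.
T₂ = 2469 × 1.04445 = 2.58×10³ K.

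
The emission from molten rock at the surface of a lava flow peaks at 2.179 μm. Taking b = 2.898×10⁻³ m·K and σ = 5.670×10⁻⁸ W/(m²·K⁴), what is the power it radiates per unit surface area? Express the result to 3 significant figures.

I ≈ 1.77×10⁵ W/m²

Wien's law: T = b/λ_max = 2.898×10⁻³/2.179×10⁻⁶ = 1329.97 K.
Then I = σT⁴ = 5.670×10⁻⁸×(1329.97)⁴ = 1.77×10⁵ W/m².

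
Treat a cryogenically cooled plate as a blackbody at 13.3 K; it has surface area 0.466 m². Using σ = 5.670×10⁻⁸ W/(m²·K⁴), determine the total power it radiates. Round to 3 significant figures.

P ≈ 8.27×10⁻⁴ W

Area A = 0.466 m².
P = σAT⁴ = 5.670×10⁻⁸ × 0.466 × (13.3)⁴ = 8.27×10⁻⁴ W.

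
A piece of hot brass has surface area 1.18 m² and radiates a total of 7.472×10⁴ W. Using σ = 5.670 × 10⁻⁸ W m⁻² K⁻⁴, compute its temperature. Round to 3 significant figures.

T ≈ 1.03×10³ K

Area A = 1.18 m².
P = σAT⁴ ⇒ T = (P/(σA))^(1/4) = (7.472×10⁴/(5.670×10⁻⁸×1.18))^(1/4) = 1.03×10³ K.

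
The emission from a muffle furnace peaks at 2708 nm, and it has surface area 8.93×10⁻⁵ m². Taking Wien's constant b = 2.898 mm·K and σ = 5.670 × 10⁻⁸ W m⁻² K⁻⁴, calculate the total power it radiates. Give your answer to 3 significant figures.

Wien's law: T = b/λ_max = 2.898×10⁻³/2.708×10⁻⁶ = 1070.16 K.
Area A = 8.93×10⁻⁵ m².
Then P = σAT⁴ = 5.670×10⁻⁸×8.93×10⁻⁵×(1070.16)⁴ = 6.64 W.

P ≈ 6.64 W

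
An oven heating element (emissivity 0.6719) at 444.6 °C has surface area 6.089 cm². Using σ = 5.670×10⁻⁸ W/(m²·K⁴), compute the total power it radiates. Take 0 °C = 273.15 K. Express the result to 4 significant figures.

T = 444.6 °C + 273.15 = 717.75 K.
Area A = 6.089 cm² = 6.089×10⁻⁴ m².
P = εσAT⁴ = 0.6719 × 5.670×10⁻⁸ × 6.089×10⁻⁴ × (717.75)⁴ = 6.156 W.

P ≈ 6.156 W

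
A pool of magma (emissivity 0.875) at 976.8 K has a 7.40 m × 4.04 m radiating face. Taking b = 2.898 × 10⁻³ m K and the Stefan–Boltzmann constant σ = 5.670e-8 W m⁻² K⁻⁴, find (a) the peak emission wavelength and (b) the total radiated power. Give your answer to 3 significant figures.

λ_max ≈ 2.97 μm; P ≈ 1.35×10⁶ W

(a) λ_max = b/T = 2.898×10⁻³/976.8 = 2.967×10⁻⁶ m = 2.97 μm.
Area A = 7.40 × 4.04 = 29.896 m².
(b) P = εσAT⁴ = 0.875×5.670×10⁻⁸×29.896×(976.8)⁴ = 1.35×10⁶ W.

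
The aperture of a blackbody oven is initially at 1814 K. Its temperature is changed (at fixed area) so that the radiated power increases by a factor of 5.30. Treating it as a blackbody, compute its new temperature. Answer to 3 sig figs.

T₂ ≈ 2.75×10³ K

P ∝ T⁴, so T₂/T₁ = (P₂/P₁)^(1/4) = (5.30)^(1/4) = 1.51729.
T₂ = 1814 × 1.51729 = 2.75×10³ K.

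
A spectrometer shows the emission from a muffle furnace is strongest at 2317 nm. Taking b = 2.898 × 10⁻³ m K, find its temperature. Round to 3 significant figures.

Wien's law gives T = b/λ_max = (2.898×10⁻³ m·K)/(2.317×10⁻⁶ m) = 1.25×10³ K.

T ≈ 1.25×10³ K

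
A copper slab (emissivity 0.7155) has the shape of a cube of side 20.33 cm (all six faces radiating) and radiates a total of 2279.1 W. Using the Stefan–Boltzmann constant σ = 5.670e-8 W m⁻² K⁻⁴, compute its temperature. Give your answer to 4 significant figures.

T ≈ 689.9 K

Area A = 6s² = 6×(0.2033 m)² = 0.247985 m².
P = εσAT⁴ ⇒ T = (P/(εσA))^(1/4) = (2279.1/(0.7155×5.670×10⁻⁸×0.247985))^(1/4) = 689.9 K.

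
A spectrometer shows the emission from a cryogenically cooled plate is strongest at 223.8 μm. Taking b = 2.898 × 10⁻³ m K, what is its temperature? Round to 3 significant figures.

Wien's law gives T = b/λ_max = (2.898×10⁻³ m·K)/(2.238×10⁻⁴ m) = 12.9 K.

T ≈ 12.9 K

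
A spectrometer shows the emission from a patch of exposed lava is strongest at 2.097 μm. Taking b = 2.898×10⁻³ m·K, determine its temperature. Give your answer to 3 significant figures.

Wien's law gives T = b/λ_max = (2.898×10⁻³ m·K)/(2.097×10⁻⁶ m) = 1.38×10³ K.

T ≈ 1.38×10³ K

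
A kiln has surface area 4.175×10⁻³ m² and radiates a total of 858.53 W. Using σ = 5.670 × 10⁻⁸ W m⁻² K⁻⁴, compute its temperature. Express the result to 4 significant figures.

T ≈ 1380 K

Area A = 4.175×10⁻³ m².
P = σAT⁴ ⇒ T = (P/(σA))^(1/4) = (858.53/(5.670×10⁻⁸×4.175×10⁻³))^(1/4) = 1380 K.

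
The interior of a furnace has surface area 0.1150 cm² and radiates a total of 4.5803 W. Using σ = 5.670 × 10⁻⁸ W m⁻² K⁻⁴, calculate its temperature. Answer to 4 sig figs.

Area A = 0.1150 cm² = 1.150×10⁻⁵ m².
P = σAT⁴ ⇒ T = (P/(σA))^(1/4) = (4.5803/(5.670×10⁻⁸×1.150×10⁻⁵))^(1/4) = 1628 K.

T ≈ 1628 K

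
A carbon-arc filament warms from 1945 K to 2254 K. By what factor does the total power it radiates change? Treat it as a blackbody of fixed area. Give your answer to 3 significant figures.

P ∝ T⁴, so P₂/P₁ = (T₂/T₁)⁴ = (2254/1945)⁴ = (1.15887)⁴ = 1.80.

P₂/P₁ ≈ 1.80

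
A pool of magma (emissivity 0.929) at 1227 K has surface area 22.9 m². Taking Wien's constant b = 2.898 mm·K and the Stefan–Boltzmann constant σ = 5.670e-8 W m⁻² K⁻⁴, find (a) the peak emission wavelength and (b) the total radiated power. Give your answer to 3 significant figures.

(a) λ_max = b/T = 2.898×10⁻³/1227 = 2.362×10⁻⁶ m = 2.36×10³ nm.
Area A = 22.9 m².
(b) P = εσAT⁴ = 0.929×5.670×10⁻⁸×22.9×(1227)⁴ = 2.73×10⁶ W.

λ_max ≈ 2.36×10³ nm; P ≈ 2.73×10⁶ W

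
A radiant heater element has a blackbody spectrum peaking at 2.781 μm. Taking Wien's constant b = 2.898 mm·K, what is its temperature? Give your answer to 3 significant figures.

Wien's law gives T = b/λ_max = (2.898×10⁻³ m·K)/(2.781×10⁻⁶ m) = 1.04×10³ K.

T ≈ 1.04×10³ K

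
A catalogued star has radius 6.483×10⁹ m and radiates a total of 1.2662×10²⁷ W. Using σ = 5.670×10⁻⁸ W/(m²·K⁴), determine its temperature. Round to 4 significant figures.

T ≈ 2550 K

Surface area A = 4πR² = 4π(6.483×10⁹ m)² = 5.28156×10²⁰ m².
P = σAT⁴ ⇒ T = (P/(σA))^(1/4) = (1.2662×10²⁷/(5.670×10⁻⁸×5.28156×10²⁰))^(1/4) = 2550 K.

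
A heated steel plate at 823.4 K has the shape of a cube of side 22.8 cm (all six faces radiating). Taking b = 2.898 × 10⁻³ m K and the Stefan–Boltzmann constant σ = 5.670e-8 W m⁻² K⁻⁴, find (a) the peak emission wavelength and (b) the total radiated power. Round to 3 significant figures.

(a) λ_max = b/T = 2.898×10⁻³/823.4 = 3.520×10⁻⁶ m = 3.52 μm.
Area A = 6s² = 6×(0.228 m)² = 0.311904 m².
(b) P = σAT⁴ = 5.670×10⁻⁸×0.311904×(823.4)⁴ = 8.13×10³ W.

λ_max ≈ 3.52 μm; P ≈ 8.13×10³ W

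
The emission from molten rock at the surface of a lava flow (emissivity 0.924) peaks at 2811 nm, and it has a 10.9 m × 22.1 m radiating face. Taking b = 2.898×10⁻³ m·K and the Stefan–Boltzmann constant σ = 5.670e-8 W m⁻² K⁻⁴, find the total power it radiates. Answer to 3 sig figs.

Wien's law: T = b/λ_max = 2.898×10⁻³/2.811×10⁻⁶ = 1030.95 K.
Area A = 10.9 × 22.1 = 240.89 m².
Then P = εσAT⁴ = 0.924×5.670×10⁻⁸×240.89×(1030.95)⁴ = 1.43×10⁷ W.

P ≈ 1.43×10⁷ W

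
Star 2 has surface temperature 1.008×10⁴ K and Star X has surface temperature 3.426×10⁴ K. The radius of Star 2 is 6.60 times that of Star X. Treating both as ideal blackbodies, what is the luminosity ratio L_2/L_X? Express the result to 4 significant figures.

L ∝ R²T⁴, so L_2/L_X = (R_2/R_X)²(T_2/T_X)⁴ = (6.60)² × (1.008×10⁴/3.426×10⁴)⁴ = 43.56 × 7.49364×10⁻³ = 0.3264.

L_2/L_X ≈ 0.3264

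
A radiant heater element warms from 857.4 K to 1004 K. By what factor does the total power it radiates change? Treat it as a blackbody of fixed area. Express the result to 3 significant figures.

P₂/P₁ ≈ 1.88

P ∝ T⁴, so P₂/P₁ = (T₂/T₁)⁴ = (1004/857.4)⁴ = (1.17098)⁴ = 1.88.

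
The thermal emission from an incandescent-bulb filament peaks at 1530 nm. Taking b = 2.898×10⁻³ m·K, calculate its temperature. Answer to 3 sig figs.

T ≈ 1.89×10³ K

Wien's law gives T = b/λ_max = (2.898×10⁻³ m·K)/(1.530×10⁻⁶ m) = 1.89×10³ K.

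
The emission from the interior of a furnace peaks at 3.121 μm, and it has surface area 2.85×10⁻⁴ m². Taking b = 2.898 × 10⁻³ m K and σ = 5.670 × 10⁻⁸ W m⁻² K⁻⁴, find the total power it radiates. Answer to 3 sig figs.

P ≈ 12.0 W

Wien's law: T = b/λ_max = 2.898×10⁻³/3.121×10⁻⁶ = 928.549 K.
Area A = 2.85×10⁻⁴ m².
Then P = σAT⁴ = 5.670×10⁻⁸×2.85×10⁻⁴×(928.549)⁴ = 12.0 W.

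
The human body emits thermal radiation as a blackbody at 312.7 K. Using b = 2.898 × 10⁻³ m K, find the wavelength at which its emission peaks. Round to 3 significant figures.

λ_max ≈ 9.27 μm

Wien's displacement law: λ_max = b/T = (2.898×10⁻³ m·K)/(312.7 K) = 9.268×10⁻⁶ m.
That is 9.27 μm, in the infrared range.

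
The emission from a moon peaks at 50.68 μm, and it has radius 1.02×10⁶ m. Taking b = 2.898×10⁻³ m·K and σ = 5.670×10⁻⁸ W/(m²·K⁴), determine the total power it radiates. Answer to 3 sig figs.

P ≈ 7.93×10¹² W

Wien's law: T = b/λ_max = 2.898×10⁻³/5.068×10⁻⁵ = 57.1823 K.
Surface area A = 4πR² = 4π(1.02×10⁶ m)² = 1.30741×10¹³ m².
Then P = σAT⁴ = 5.670×10⁻⁸×1.30741×10¹³×(57.1823)⁴ = 7.93×10¹² W.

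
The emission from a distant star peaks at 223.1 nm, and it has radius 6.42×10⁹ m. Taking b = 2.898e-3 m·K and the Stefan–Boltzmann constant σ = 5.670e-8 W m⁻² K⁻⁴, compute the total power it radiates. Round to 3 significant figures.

Wien's law: T = b/λ_max = 2.898×10⁻³/2.231×10⁻⁷ = 12989.7 K.
Surface area A = 4πR² = 4π(6.42×10⁹ m)² = 5.17941×10²⁰ m².
Then P = σAT⁴ = 5.670×10⁻⁸×5.17941×10²⁰×(12989.7)⁴ = 8.36×10²⁹ W.

P ≈ 8.36×10²⁹ W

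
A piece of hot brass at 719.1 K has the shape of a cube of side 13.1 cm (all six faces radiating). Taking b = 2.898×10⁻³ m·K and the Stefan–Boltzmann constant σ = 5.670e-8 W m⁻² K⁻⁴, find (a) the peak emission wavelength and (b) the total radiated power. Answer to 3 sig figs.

(a) λ_max = b/T = 2.898×10⁻³/719.1 = 4.030×10⁻⁶ m = 4.03 μm.
Area A = 6s² = 6×(0.131 m)² = 0.102966 m².
(b) P = σAT⁴ = 5.670×10⁻⁸×0.102966×(719.1)⁴ = 1.56×10³ W.

λ_max ≈ 4.03 μm; P ≈ 1.56×10³ W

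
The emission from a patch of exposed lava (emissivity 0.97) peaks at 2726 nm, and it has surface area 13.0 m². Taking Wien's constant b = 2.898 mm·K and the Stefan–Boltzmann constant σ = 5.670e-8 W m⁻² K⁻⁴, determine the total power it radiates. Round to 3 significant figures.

P ≈ 9.13×10⁵ W

Wien's law: T = b/λ_max = 2.898×10⁻³/2.726×10⁻⁶ = 1063.10 K.
Area A = 13.0 m².
Then P = εσAT⁴ = 0.97×5.670×10⁻⁸×13.0×(1063.10)⁴ = 9.13×10⁵ W.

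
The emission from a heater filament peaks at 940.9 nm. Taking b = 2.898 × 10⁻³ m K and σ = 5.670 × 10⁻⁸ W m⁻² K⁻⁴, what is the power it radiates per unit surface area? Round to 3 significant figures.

I ≈ 5.10×10⁶ W/m²

Wien's law: T = b/λ_max = 2.898×10⁻³/9.409×10⁻⁷ = 3080.03 K.
Then I = σT⁴ = 5.670×10⁻⁸×(3080.03)⁴ = 5.10×10⁶ W/m².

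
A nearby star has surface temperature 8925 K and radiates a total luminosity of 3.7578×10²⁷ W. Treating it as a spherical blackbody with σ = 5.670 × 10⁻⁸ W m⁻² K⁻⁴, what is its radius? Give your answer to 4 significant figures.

L = 4πR²σT⁴ ⇒ R = √(L/(4πσT⁴)).
σT⁴ = 3.59763×10⁸ W/m², so R = √(3.7578×10²⁷/(4π×3.59763×10⁸)) = 9.117×10⁸ m.

R ≈ 9.117×10⁸ m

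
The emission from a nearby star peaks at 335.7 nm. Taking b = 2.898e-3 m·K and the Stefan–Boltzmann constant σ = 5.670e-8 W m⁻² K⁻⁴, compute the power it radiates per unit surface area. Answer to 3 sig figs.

I ≈ 3.15×10⁸ W/m²

Wien's law: T = b/λ_max = 2.898×10⁻³/3.357×10⁻⁷ = 8632.71 K.
Then I = σT⁴ = 5.670×10⁻⁸×(8632.71)⁴ = 3.15×10⁸ W/m².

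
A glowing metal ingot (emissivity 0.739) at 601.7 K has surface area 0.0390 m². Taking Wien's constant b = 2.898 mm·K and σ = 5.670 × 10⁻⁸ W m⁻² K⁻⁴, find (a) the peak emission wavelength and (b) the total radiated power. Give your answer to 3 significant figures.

(a) λ_max = b/T = 2.898×10⁻³/601.7 = 4.816×10⁻⁶ m = 4.82 μm.
Area A = 0.0390 m².
(b) P = εσAT⁴ = 0.739×5.670×10⁻⁸×0.0390×(601.7)⁴ = 214 W.

λ_max ≈ 4.82 μm; P ≈ 214 W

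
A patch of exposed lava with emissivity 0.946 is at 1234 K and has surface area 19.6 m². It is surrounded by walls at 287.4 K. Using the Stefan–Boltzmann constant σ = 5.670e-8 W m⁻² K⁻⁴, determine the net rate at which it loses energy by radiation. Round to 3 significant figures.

Area A = 19.6 m².
Net radiated power P_net = εσA(T⁴ − T₀⁴) = 0.946×5.670×10⁻⁸×19.6×(1234⁴ − 287.4⁴).
T⁴ − T₀⁴ = 2.31879×10¹² − 6.82256×10⁹ = 2.31197×10¹² K⁴, so P_net = 2.43×10⁶ W.

Net loss ≈ 2.43×10⁶ W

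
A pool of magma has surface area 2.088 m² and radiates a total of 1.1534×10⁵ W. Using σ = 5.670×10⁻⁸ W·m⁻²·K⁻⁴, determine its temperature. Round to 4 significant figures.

T ≈ 993.5 K

Area A = 2.088 m².
P = σAT⁴ ⇒ T = (P/(σA))^(1/4) = (1.1534×10⁵/(5.670×10⁻⁸×2.088))^(1/4) = 993.5 K.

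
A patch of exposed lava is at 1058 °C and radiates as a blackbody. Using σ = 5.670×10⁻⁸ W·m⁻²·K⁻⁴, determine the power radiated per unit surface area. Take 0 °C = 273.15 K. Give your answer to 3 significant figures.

I ≈ 1.78×10⁵ W/m²

T = 1058 °C + 273.15 = 1331.15 K.
Stefan–Boltzmann: I = σT⁴ = 5.670×10⁻⁸ × (1331.15)⁴ = 1.78×10⁵ W/m².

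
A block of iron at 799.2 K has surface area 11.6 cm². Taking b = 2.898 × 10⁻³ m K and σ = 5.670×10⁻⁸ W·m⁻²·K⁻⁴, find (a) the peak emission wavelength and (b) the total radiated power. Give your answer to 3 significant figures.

λ_max ≈ 3.63 μm; P ≈ 26.8 W

(a) λ_max = b/T = 2.898×10⁻³/799.2 = 3.626×10⁻⁶ m = 3.63 μm.
Area A = 11.6 cm² = 1.16×10⁻³ m².
(b) P = σAT⁴ = 5.670×10⁻⁸×1.16×10⁻³×(799.2)⁴ = 26.8 W.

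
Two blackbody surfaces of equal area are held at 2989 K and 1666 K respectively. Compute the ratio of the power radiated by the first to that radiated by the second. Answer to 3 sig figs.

P₁/P₂ ≈ 10.4

With equal areas, P₁/P₂ = (T₁/T₂)⁴ = (2989/1666)⁴ = 10.4.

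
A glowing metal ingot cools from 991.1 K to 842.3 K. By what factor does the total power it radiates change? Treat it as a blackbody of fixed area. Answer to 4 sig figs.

P₂/P₁ ≈ 0.5217

P ∝ T⁴, so P₂/P₁ = (T₂/T₁)⁴ = (842.3/991.1)⁴ = (0.849864)⁴ = 0.5217.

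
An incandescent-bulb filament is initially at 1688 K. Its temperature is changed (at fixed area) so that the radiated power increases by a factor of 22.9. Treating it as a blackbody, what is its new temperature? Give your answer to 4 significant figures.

P ∝ T⁴, so T₂/T₁ = (P₂/P₁)^(1/4) = (22.9)^(1/4) = 2.18755.
T₂ = 1688 × 2.18755 = 3693 K.

T₂ ≈ 3693 K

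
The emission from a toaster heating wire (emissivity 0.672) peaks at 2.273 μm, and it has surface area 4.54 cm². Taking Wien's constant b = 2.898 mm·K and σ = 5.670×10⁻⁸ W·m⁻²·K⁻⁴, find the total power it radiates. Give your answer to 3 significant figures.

Wien's law: T = b/λ_max = 2.898×10⁻³/2.273×10⁻⁶ = 1274.97 K.
Area A = 4.54 cm² = 4.54×10⁻⁴ m².
Then P = εσAT⁴ = 0.672×5.670×10⁻⁸×4.54×10⁻⁴×(1274.97)⁴ = 45.7 W.

P ≈ 45.7 W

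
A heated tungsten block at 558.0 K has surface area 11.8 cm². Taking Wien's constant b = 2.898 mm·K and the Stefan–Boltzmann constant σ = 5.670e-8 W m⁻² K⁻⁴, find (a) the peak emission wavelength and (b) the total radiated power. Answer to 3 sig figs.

λ_max ≈ 5.19 μm; P ≈ 6.49 W

(a) λ_max = b/T = 2.898×10⁻³/558.0 = 5.194×10⁻⁶ m = 5.19 μm.
Area A = 11.8 cm² = 1.18×10⁻³ m².
(b) P = σAT⁴ = 5.670×10⁻⁸×1.18×10⁻³×(558.0)⁴ = 6.49 W.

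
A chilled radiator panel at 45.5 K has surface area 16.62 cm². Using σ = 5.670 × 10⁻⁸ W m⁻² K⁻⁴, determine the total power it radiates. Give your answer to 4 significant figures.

P ≈ 4.039×10⁻⁴ W

Area A = 16.62 cm² = 1.662×10⁻³ m².
P = σAT⁴ = 5.670×10⁻⁸ × 1.662×10⁻³ × (45.5)⁴ = 4.039×10⁻⁴ W.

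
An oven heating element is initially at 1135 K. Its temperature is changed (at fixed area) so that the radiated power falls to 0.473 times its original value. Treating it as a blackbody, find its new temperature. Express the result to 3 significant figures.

T₂ ≈ 941 K

P ∝ T⁴, so T₂/T₁ = (P₂/P₁)^(1/4) = (0.473)^(1/4) = 0.829307.
T₂ = 1135 × 0.829307 = 941 K.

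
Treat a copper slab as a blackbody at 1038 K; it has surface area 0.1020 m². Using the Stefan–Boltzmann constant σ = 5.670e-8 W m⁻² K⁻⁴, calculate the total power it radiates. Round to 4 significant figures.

P ≈ 6714 W

Area A = 0.1020 m².
P = σAT⁴ = 5.670×10⁻⁸ × 0.1020 × (1038)⁴ = 6714 W.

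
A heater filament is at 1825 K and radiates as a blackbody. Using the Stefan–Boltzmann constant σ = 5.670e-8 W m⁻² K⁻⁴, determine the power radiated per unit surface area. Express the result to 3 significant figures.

I ≈ 6.29×10⁵ W/m²

Stefan–Boltzmann: I = σT⁴ = 5.670×10⁻⁸ × (1825)⁴ = 6.29×10⁵ W/m².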